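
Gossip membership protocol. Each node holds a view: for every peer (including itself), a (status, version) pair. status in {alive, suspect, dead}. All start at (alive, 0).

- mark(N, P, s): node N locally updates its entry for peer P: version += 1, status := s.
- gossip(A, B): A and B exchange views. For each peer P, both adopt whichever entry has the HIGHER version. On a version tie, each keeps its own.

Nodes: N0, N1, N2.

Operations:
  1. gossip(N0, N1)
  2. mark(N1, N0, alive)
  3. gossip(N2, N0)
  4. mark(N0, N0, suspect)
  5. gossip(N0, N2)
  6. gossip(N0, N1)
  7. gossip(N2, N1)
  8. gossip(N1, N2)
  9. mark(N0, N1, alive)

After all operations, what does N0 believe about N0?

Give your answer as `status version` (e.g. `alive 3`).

Op 1: gossip N0<->N1 -> N0.N0=(alive,v0) N0.N1=(alive,v0) N0.N2=(alive,v0) | N1.N0=(alive,v0) N1.N1=(alive,v0) N1.N2=(alive,v0)
Op 2: N1 marks N0=alive -> (alive,v1)
Op 3: gossip N2<->N0 -> N2.N0=(alive,v0) N2.N1=(alive,v0) N2.N2=(alive,v0) | N0.N0=(alive,v0) N0.N1=(alive,v0) N0.N2=(alive,v0)
Op 4: N0 marks N0=suspect -> (suspect,v1)
Op 5: gossip N0<->N2 -> N0.N0=(suspect,v1) N0.N1=(alive,v0) N0.N2=(alive,v0) | N2.N0=(suspect,v1) N2.N1=(alive,v0) N2.N2=(alive,v0)
Op 6: gossip N0<->N1 -> N0.N0=(suspect,v1) N0.N1=(alive,v0) N0.N2=(alive,v0) | N1.N0=(alive,v1) N1.N1=(alive,v0) N1.N2=(alive,v0)
Op 7: gossip N2<->N1 -> N2.N0=(suspect,v1) N2.N1=(alive,v0) N2.N2=(alive,v0) | N1.N0=(alive,v1) N1.N1=(alive,v0) N1.N2=(alive,v0)
Op 8: gossip N1<->N2 -> N1.N0=(alive,v1) N1.N1=(alive,v0) N1.N2=(alive,v0) | N2.N0=(suspect,v1) N2.N1=(alive,v0) N2.N2=(alive,v0)
Op 9: N0 marks N1=alive -> (alive,v1)

Answer: suspect 1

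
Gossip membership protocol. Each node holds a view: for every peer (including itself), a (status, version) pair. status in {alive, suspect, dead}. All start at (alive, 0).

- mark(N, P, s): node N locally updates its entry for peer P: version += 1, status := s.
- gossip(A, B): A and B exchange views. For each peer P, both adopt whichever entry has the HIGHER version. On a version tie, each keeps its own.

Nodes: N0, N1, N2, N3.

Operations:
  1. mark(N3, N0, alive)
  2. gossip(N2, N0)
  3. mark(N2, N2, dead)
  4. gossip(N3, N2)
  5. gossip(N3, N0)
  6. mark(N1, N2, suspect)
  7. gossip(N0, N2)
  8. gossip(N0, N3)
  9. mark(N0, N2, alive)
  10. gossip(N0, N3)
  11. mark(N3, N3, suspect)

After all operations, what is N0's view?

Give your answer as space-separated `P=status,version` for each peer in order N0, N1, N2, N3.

Answer: N0=alive,1 N1=alive,0 N2=alive,2 N3=alive,0

Derivation:
Op 1: N3 marks N0=alive -> (alive,v1)
Op 2: gossip N2<->N0 -> N2.N0=(alive,v0) N2.N1=(alive,v0) N2.N2=(alive,v0) N2.N3=(alive,v0) | N0.N0=(alive,v0) N0.N1=(alive,v0) N0.N2=(alive,v0) N0.N3=(alive,v0)
Op 3: N2 marks N2=dead -> (dead,v1)
Op 4: gossip N3<->N2 -> N3.N0=(alive,v1) N3.N1=(alive,v0) N3.N2=(dead,v1) N3.N3=(alive,v0) | N2.N0=(alive,v1) N2.N1=(alive,v0) N2.N2=(dead,v1) N2.N3=(alive,v0)
Op 5: gossip N3<->N0 -> N3.N0=(alive,v1) N3.N1=(alive,v0) N3.N2=(dead,v1) N3.N3=(alive,v0) | N0.N0=(alive,v1) N0.N1=(alive,v0) N0.N2=(dead,v1) N0.N3=(alive,v0)
Op 6: N1 marks N2=suspect -> (suspect,v1)
Op 7: gossip N0<->N2 -> N0.N0=(alive,v1) N0.N1=(alive,v0) N0.N2=(dead,v1) N0.N3=(alive,v0) | N2.N0=(alive,v1) N2.N1=(alive,v0) N2.N2=(dead,v1) N2.N3=(alive,v0)
Op 8: gossip N0<->N3 -> N0.N0=(alive,v1) N0.N1=(alive,v0) N0.N2=(dead,v1) N0.N3=(alive,v0) | N3.N0=(alive,v1) N3.N1=(alive,v0) N3.N2=(dead,v1) N3.N3=(alive,v0)
Op 9: N0 marks N2=alive -> (alive,v2)
Op 10: gossip N0<->N3 -> N0.N0=(alive,v1) N0.N1=(alive,v0) N0.N2=(alive,v2) N0.N3=(alive,v0) | N3.N0=(alive,v1) N3.N1=(alive,v0) N3.N2=(alive,v2) N3.N3=(alive,v0)
Op 11: N3 marks N3=suspect -> (suspect,v1)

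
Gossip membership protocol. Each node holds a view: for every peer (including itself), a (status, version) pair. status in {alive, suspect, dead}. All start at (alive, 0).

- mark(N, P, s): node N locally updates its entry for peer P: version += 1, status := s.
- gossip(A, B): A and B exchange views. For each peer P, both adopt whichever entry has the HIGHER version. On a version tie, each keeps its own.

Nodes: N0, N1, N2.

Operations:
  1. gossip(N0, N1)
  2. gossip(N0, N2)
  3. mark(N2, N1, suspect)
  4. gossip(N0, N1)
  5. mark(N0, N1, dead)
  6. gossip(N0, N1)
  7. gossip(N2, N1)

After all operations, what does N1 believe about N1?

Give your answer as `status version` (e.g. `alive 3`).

Answer: dead 1

Derivation:
Op 1: gossip N0<->N1 -> N0.N0=(alive,v0) N0.N1=(alive,v0) N0.N2=(alive,v0) | N1.N0=(alive,v0) N1.N1=(alive,v0) N1.N2=(alive,v0)
Op 2: gossip N0<->N2 -> N0.N0=(alive,v0) N0.N1=(alive,v0) N0.N2=(alive,v0) | N2.N0=(alive,v0) N2.N1=(alive,v0) N2.N2=(alive,v0)
Op 3: N2 marks N1=suspect -> (suspect,v1)
Op 4: gossip N0<->N1 -> N0.N0=(alive,v0) N0.N1=(alive,v0) N0.N2=(alive,v0) | N1.N0=(alive,v0) N1.N1=(alive,v0) N1.N2=(alive,v0)
Op 5: N0 marks N1=dead -> (dead,v1)
Op 6: gossip N0<->N1 -> N0.N0=(alive,v0) N0.N1=(dead,v1) N0.N2=(alive,v0) | N1.N0=(alive,v0) N1.N1=(dead,v1) N1.N2=(alive,v0)
Op 7: gossip N2<->N1 -> N2.N0=(alive,v0) N2.N1=(suspect,v1) N2.N2=(alive,v0) | N1.N0=(alive,v0) N1.N1=(dead,v1) N1.N2=(alive,v0)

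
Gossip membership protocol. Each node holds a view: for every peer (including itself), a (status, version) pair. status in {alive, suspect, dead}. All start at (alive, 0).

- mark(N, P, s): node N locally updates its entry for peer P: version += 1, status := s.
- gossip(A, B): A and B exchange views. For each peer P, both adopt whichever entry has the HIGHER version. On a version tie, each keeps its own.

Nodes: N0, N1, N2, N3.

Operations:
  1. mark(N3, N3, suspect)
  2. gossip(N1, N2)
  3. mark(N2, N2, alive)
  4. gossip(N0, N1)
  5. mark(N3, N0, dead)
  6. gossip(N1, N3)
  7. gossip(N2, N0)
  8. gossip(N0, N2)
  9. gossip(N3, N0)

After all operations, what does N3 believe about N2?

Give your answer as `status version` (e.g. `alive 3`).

Op 1: N3 marks N3=suspect -> (suspect,v1)
Op 2: gossip N1<->N2 -> N1.N0=(alive,v0) N1.N1=(alive,v0) N1.N2=(alive,v0) N1.N3=(alive,v0) | N2.N0=(alive,v0) N2.N1=(alive,v0) N2.N2=(alive,v0) N2.N3=(alive,v0)
Op 3: N2 marks N2=alive -> (alive,v1)
Op 4: gossip N0<->N1 -> N0.N0=(alive,v0) N0.N1=(alive,v0) N0.N2=(alive,v0) N0.N3=(alive,v0) | N1.N0=(alive,v0) N1.N1=(alive,v0) N1.N2=(alive,v0) N1.N3=(alive,v0)
Op 5: N3 marks N0=dead -> (dead,v1)
Op 6: gossip N1<->N3 -> N1.N0=(dead,v1) N1.N1=(alive,v0) N1.N2=(alive,v0) N1.N3=(suspect,v1) | N3.N0=(dead,v1) N3.N1=(alive,v0) N3.N2=(alive,v0) N3.N3=(suspect,v1)
Op 7: gossip N2<->N0 -> N2.N0=(alive,v0) N2.N1=(alive,v0) N2.N2=(alive,v1) N2.N3=(alive,v0) | N0.N0=(alive,v0) N0.N1=(alive,v0) N0.N2=(alive,v1) N0.N3=(alive,v0)
Op 8: gossip N0<->N2 -> N0.N0=(alive,v0) N0.N1=(alive,v0) N0.N2=(alive,v1) N0.N3=(alive,v0) | N2.N0=(alive,v0) N2.N1=(alive,v0) N2.N2=(alive,v1) N2.N3=(alive,v0)
Op 9: gossip N3<->N0 -> N3.N0=(dead,v1) N3.N1=(alive,v0) N3.N2=(alive,v1) N3.N3=(suspect,v1) | N0.N0=(dead,v1) N0.N1=(alive,v0) N0.N2=(alive,v1) N0.N3=(suspect,v1)

Answer: alive 1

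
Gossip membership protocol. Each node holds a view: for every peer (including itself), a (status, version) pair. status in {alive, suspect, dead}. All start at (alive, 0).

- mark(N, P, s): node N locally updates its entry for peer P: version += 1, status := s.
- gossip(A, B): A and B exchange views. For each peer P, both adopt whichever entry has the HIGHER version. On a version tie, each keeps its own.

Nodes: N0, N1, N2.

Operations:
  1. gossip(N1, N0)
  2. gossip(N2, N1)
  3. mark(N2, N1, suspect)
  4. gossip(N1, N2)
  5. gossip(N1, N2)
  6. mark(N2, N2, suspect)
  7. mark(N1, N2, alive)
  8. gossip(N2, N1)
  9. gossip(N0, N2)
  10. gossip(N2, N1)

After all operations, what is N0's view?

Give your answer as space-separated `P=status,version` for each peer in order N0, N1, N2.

Answer: N0=alive,0 N1=suspect,1 N2=suspect,1

Derivation:
Op 1: gossip N1<->N0 -> N1.N0=(alive,v0) N1.N1=(alive,v0) N1.N2=(alive,v0) | N0.N0=(alive,v0) N0.N1=(alive,v0) N0.N2=(alive,v0)
Op 2: gossip N2<->N1 -> N2.N0=(alive,v0) N2.N1=(alive,v0) N2.N2=(alive,v0) | N1.N0=(alive,v0) N1.N1=(alive,v0) N1.N2=(alive,v0)
Op 3: N2 marks N1=suspect -> (suspect,v1)
Op 4: gossip N1<->N2 -> N1.N0=(alive,v0) N1.N1=(suspect,v1) N1.N2=(alive,v0) | N2.N0=(alive,v0) N2.N1=(suspect,v1) N2.N2=(alive,v0)
Op 5: gossip N1<->N2 -> N1.N0=(alive,v0) N1.N1=(suspect,v1) N1.N2=(alive,v0) | N2.N0=(alive,v0) N2.N1=(suspect,v1) N2.N2=(alive,v0)
Op 6: N2 marks N2=suspect -> (suspect,v1)
Op 7: N1 marks N2=alive -> (alive,v1)
Op 8: gossip N2<->N1 -> N2.N0=(alive,v0) N2.N1=(suspect,v1) N2.N2=(suspect,v1) | N1.N0=(alive,v0) N1.N1=(suspect,v1) N1.N2=(alive,v1)
Op 9: gossip N0<->N2 -> N0.N0=(alive,v0) N0.N1=(suspect,v1) N0.N2=(suspect,v1) | N2.N0=(alive,v0) N2.N1=(suspect,v1) N2.N2=(suspect,v1)
Op 10: gossip N2<->N1 -> N2.N0=(alive,v0) N2.N1=(suspect,v1) N2.N2=(suspect,v1) | N1.N0=(alive,v0) N1.N1=(suspect,v1) N1.N2=(alive,v1)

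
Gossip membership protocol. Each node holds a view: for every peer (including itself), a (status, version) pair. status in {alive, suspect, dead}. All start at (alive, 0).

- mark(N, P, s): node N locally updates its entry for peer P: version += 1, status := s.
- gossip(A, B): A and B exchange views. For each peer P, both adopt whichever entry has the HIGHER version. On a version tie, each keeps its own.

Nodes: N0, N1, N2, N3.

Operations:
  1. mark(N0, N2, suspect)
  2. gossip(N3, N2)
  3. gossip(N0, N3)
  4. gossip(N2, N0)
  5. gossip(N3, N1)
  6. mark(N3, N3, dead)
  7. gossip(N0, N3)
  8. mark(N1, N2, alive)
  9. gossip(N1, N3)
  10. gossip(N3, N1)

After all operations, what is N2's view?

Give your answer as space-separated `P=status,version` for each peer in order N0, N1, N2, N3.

Op 1: N0 marks N2=suspect -> (suspect,v1)
Op 2: gossip N3<->N2 -> N3.N0=(alive,v0) N3.N1=(alive,v0) N3.N2=(alive,v0) N3.N3=(alive,v0) | N2.N0=(alive,v0) N2.N1=(alive,v0) N2.N2=(alive,v0) N2.N3=(alive,v0)
Op 3: gossip N0<->N3 -> N0.N0=(alive,v0) N0.N1=(alive,v0) N0.N2=(suspect,v1) N0.N3=(alive,v0) | N3.N0=(alive,v0) N3.N1=(alive,v0) N3.N2=(suspect,v1) N3.N3=(alive,v0)
Op 4: gossip N2<->N0 -> N2.N0=(alive,v0) N2.N1=(alive,v0) N2.N2=(suspect,v1) N2.N3=(alive,v0) | N0.N0=(alive,v0) N0.N1=(alive,v0) N0.N2=(suspect,v1) N0.N3=(alive,v0)
Op 5: gossip N3<->N1 -> N3.N0=(alive,v0) N3.N1=(alive,v0) N3.N2=(suspect,v1) N3.N3=(alive,v0) | N1.N0=(alive,v0) N1.N1=(alive,v0) N1.N2=(suspect,v1) N1.N3=(alive,v0)
Op 6: N3 marks N3=dead -> (dead,v1)
Op 7: gossip N0<->N3 -> N0.N0=(alive,v0) N0.N1=(alive,v0) N0.N2=(suspect,v1) N0.N3=(dead,v1) | N3.N0=(alive,v0) N3.N1=(alive,v0) N3.N2=(suspect,v1) N3.N3=(dead,v1)
Op 8: N1 marks N2=alive -> (alive,v2)
Op 9: gossip N1<->N3 -> N1.N0=(alive,v0) N1.N1=(alive,v0) N1.N2=(alive,v2) N1.N3=(dead,v1) | N3.N0=(alive,v0) N3.N1=(alive,v0) N3.N2=(alive,v2) N3.N3=(dead,v1)
Op 10: gossip N3<->N1 -> N3.N0=(alive,v0) N3.N1=(alive,v0) N3.N2=(alive,v2) N3.N3=(dead,v1) | N1.N0=(alive,v0) N1.N1=(alive,v0) N1.N2=(alive,v2) N1.N3=(dead,v1)

Answer: N0=alive,0 N1=alive,0 N2=suspect,1 N3=alive,0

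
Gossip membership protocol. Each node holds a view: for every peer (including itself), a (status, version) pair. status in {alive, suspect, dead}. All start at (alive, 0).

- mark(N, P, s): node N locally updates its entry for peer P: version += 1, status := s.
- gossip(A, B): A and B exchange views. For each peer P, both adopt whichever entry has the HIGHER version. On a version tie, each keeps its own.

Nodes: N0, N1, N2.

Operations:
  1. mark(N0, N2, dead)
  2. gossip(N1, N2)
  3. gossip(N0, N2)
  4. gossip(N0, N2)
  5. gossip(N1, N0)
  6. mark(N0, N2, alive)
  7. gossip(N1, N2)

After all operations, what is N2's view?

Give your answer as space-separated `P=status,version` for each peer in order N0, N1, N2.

Op 1: N0 marks N2=dead -> (dead,v1)
Op 2: gossip N1<->N2 -> N1.N0=(alive,v0) N1.N1=(alive,v0) N1.N2=(alive,v0) | N2.N0=(alive,v0) N2.N1=(alive,v0) N2.N2=(alive,v0)
Op 3: gossip N0<->N2 -> N0.N0=(alive,v0) N0.N1=(alive,v0) N0.N2=(dead,v1) | N2.N0=(alive,v0) N2.N1=(alive,v0) N2.N2=(dead,v1)
Op 4: gossip N0<->N2 -> N0.N0=(alive,v0) N0.N1=(alive,v0) N0.N2=(dead,v1) | N2.N0=(alive,v0) N2.N1=(alive,v0) N2.N2=(dead,v1)
Op 5: gossip N1<->N0 -> N1.N0=(alive,v0) N1.N1=(alive,v0) N1.N2=(dead,v1) | N0.N0=(alive,v0) N0.N1=(alive,v0) N0.N2=(dead,v1)
Op 6: N0 marks N2=alive -> (alive,v2)
Op 7: gossip N1<->N2 -> N1.N0=(alive,v0) N1.N1=(alive,v0) N1.N2=(dead,v1) | N2.N0=(alive,v0) N2.N1=(alive,v0) N2.N2=(dead,v1)

Answer: N0=alive,0 N1=alive,0 N2=dead,1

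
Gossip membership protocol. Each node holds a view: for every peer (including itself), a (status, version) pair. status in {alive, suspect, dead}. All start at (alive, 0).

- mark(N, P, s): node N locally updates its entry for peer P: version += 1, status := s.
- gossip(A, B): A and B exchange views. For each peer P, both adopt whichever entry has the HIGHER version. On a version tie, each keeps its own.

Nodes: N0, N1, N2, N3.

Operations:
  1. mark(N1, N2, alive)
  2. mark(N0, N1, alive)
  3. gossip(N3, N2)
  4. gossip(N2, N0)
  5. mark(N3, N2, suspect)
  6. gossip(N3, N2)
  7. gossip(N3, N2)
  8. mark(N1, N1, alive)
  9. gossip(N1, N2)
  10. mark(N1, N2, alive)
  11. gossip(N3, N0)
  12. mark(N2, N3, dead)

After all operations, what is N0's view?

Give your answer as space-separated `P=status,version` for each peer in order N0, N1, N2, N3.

Op 1: N1 marks N2=alive -> (alive,v1)
Op 2: N0 marks N1=alive -> (alive,v1)
Op 3: gossip N3<->N2 -> N3.N0=(alive,v0) N3.N1=(alive,v0) N3.N2=(alive,v0) N3.N3=(alive,v0) | N2.N0=(alive,v0) N2.N1=(alive,v0) N2.N2=(alive,v0) N2.N3=(alive,v0)
Op 4: gossip N2<->N0 -> N2.N0=(alive,v0) N2.N1=(alive,v1) N2.N2=(alive,v0) N2.N3=(alive,v0) | N0.N0=(alive,v0) N0.N1=(alive,v1) N0.N2=(alive,v0) N0.N3=(alive,v0)
Op 5: N3 marks N2=suspect -> (suspect,v1)
Op 6: gossip N3<->N2 -> N3.N0=(alive,v0) N3.N1=(alive,v1) N3.N2=(suspect,v1) N3.N3=(alive,v0) | N2.N0=(alive,v0) N2.N1=(alive,v1) N2.N2=(suspect,v1) N2.N3=(alive,v0)
Op 7: gossip N3<->N2 -> N3.N0=(alive,v0) N3.N1=(alive,v1) N3.N2=(suspect,v1) N3.N3=(alive,v0) | N2.N0=(alive,v0) N2.N1=(alive,v1) N2.N2=(suspect,v1) N2.N3=(alive,v0)
Op 8: N1 marks N1=alive -> (alive,v1)
Op 9: gossip N1<->N2 -> N1.N0=(alive,v0) N1.N1=(alive,v1) N1.N2=(alive,v1) N1.N3=(alive,v0) | N2.N0=(alive,v0) N2.N1=(alive,v1) N2.N2=(suspect,v1) N2.N3=(alive,v0)
Op 10: N1 marks N2=alive -> (alive,v2)
Op 11: gossip N3<->N0 -> N3.N0=(alive,v0) N3.N1=(alive,v1) N3.N2=(suspect,v1) N3.N3=(alive,v0) | N0.N0=(alive,v0) N0.N1=(alive,v1) N0.N2=(suspect,v1) N0.N3=(alive,v0)
Op 12: N2 marks N3=dead -> (dead,v1)

Answer: N0=alive,0 N1=alive,1 N2=suspect,1 N3=alive,0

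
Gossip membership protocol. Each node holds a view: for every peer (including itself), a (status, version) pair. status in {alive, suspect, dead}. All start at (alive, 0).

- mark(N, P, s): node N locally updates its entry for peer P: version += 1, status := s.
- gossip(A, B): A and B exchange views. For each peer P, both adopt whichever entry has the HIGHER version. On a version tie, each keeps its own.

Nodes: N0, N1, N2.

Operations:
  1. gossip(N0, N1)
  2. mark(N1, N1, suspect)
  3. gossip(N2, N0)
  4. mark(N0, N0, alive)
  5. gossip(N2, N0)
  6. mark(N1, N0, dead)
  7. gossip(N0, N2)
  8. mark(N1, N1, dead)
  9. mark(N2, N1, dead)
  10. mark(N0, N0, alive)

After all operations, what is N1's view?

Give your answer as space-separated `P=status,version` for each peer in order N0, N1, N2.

Op 1: gossip N0<->N1 -> N0.N0=(alive,v0) N0.N1=(alive,v0) N0.N2=(alive,v0) | N1.N0=(alive,v0) N1.N1=(alive,v0) N1.N2=(alive,v0)
Op 2: N1 marks N1=suspect -> (suspect,v1)
Op 3: gossip N2<->N0 -> N2.N0=(alive,v0) N2.N1=(alive,v0) N2.N2=(alive,v0) | N0.N0=(alive,v0) N0.N1=(alive,v0) N0.N2=(alive,v0)
Op 4: N0 marks N0=alive -> (alive,v1)
Op 5: gossip N2<->N0 -> N2.N0=(alive,v1) N2.N1=(alive,v0) N2.N2=(alive,v0) | N0.N0=(alive,v1) N0.N1=(alive,v0) N0.N2=(alive,v0)
Op 6: N1 marks N0=dead -> (dead,v1)
Op 7: gossip N0<->N2 -> N0.N0=(alive,v1) N0.N1=(alive,v0) N0.N2=(alive,v0) | N2.N0=(alive,v1) N2.N1=(alive,v0) N2.N2=(alive,v0)
Op 8: N1 marks N1=dead -> (dead,v2)
Op 9: N2 marks N1=dead -> (dead,v1)
Op 10: N0 marks N0=alive -> (alive,v2)

Answer: N0=dead,1 N1=dead,2 N2=alive,0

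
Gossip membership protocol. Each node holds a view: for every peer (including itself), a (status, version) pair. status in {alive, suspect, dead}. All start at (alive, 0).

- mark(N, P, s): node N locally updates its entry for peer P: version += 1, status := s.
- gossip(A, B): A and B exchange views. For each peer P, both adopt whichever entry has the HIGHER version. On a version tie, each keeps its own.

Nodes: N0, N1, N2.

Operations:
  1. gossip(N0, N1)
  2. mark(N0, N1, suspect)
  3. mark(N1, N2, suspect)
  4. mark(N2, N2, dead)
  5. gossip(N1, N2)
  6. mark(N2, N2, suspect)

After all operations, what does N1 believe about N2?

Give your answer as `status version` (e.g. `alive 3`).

Op 1: gossip N0<->N1 -> N0.N0=(alive,v0) N0.N1=(alive,v0) N0.N2=(alive,v0) | N1.N0=(alive,v0) N1.N1=(alive,v0) N1.N2=(alive,v0)
Op 2: N0 marks N1=suspect -> (suspect,v1)
Op 3: N1 marks N2=suspect -> (suspect,v1)
Op 4: N2 marks N2=dead -> (dead,v1)
Op 5: gossip N1<->N2 -> N1.N0=(alive,v0) N1.N1=(alive,v0) N1.N2=(suspect,v1) | N2.N0=(alive,v0) N2.N1=(alive,v0) N2.N2=(dead,v1)
Op 6: N2 marks N2=suspect -> (suspect,v2)

Answer: suspect 1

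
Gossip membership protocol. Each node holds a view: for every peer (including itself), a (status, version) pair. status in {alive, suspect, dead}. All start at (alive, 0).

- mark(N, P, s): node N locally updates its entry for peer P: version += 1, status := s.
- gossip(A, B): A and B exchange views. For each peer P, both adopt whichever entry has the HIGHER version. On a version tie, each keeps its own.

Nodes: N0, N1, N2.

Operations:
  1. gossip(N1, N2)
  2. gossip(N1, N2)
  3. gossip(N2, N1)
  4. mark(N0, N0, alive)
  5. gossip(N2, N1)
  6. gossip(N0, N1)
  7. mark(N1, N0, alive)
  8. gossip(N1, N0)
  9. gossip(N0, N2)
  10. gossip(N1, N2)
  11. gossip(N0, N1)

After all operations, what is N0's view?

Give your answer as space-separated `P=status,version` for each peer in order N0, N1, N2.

Answer: N0=alive,2 N1=alive,0 N2=alive,0

Derivation:
Op 1: gossip N1<->N2 -> N1.N0=(alive,v0) N1.N1=(alive,v0) N1.N2=(alive,v0) | N2.N0=(alive,v0) N2.N1=(alive,v0) N2.N2=(alive,v0)
Op 2: gossip N1<->N2 -> N1.N0=(alive,v0) N1.N1=(alive,v0) N1.N2=(alive,v0) | N2.N0=(alive,v0) N2.N1=(alive,v0) N2.N2=(alive,v0)
Op 3: gossip N2<->N1 -> N2.N0=(alive,v0) N2.N1=(alive,v0) N2.N2=(alive,v0) | N1.N0=(alive,v0) N1.N1=(alive,v0) N1.N2=(alive,v0)
Op 4: N0 marks N0=alive -> (alive,v1)
Op 5: gossip N2<->N1 -> N2.N0=(alive,v0) N2.N1=(alive,v0) N2.N2=(alive,v0) | N1.N0=(alive,v0) N1.N1=(alive,v0) N1.N2=(alive,v0)
Op 6: gossip N0<->N1 -> N0.N0=(alive,v1) N0.N1=(alive,v0) N0.N2=(alive,v0) | N1.N0=(alive,v1) N1.N1=(alive,v0) N1.N2=(alive,v0)
Op 7: N1 marks N0=alive -> (alive,v2)
Op 8: gossip N1<->N0 -> N1.N0=(alive,v2) N1.N1=(alive,v0) N1.N2=(alive,v0) | N0.N0=(alive,v2) N0.N1=(alive,v0) N0.N2=(alive,v0)
Op 9: gossip N0<->N2 -> N0.N0=(alive,v2) N0.N1=(alive,v0) N0.N2=(alive,v0) | N2.N0=(alive,v2) N2.N1=(alive,v0) N2.N2=(alive,v0)
Op 10: gossip N1<->N2 -> N1.N0=(alive,v2) N1.N1=(alive,v0) N1.N2=(alive,v0) | N2.N0=(alive,v2) N2.N1=(alive,v0) N2.N2=(alive,v0)
Op 11: gossip N0<->N1 -> N0.N0=(alive,v2) N0.N1=(alive,v0) N0.N2=(alive,v0) | N1.N0=(alive,v2) N1.N1=(alive,v0) N1.N2=(alive,v0)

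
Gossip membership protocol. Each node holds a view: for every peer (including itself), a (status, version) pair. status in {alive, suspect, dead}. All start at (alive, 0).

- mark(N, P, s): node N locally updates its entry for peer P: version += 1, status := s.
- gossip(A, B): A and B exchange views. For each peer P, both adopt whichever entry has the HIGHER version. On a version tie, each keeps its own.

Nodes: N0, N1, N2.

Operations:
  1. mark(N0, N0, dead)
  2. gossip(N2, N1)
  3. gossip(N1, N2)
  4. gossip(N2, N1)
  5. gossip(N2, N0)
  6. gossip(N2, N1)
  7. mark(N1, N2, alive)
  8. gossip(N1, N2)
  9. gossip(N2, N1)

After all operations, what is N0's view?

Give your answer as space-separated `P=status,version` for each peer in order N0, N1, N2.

Answer: N0=dead,1 N1=alive,0 N2=alive,0

Derivation:
Op 1: N0 marks N0=dead -> (dead,v1)
Op 2: gossip N2<->N1 -> N2.N0=(alive,v0) N2.N1=(alive,v0) N2.N2=(alive,v0) | N1.N0=(alive,v0) N1.N1=(alive,v0) N1.N2=(alive,v0)
Op 3: gossip N1<->N2 -> N1.N0=(alive,v0) N1.N1=(alive,v0) N1.N2=(alive,v0) | N2.N0=(alive,v0) N2.N1=(alive,v0) N2.N2=(alive,v0)
Op 4: gossip N2<->N1 -> N2.N0=(alive,v0) N2.N1=(alive,v0) N2.N2=(alive,v0) | N1.N0=(alive,v0) N1.N1=(alive,v0) N1.N2=(alive,v0)
Op 5: gossip N2<->N0 -> N2.N0=(dead,v1) N2.N1=(alive,v0) N2.N2=(alive,v0) | N0.N0=(dead,v1) N0.N1=(alive,v0) N0.N2=(alive,v0)
Op 6: gossip N2<->N1 -> N2.N0=(dead,v1) N2.N1=(alive,v0) N2.N2=(alive,v0) | N1.N0=(dead,v1) N1.N1=(alive,v0) N1.N2=(alive,v0)
Op 7: N1 marks N2=alive -> (alive,v1)
Op 8: gossip N1<->N2 -> N1.N0=(dead,v1) N1.N1=(alive,v0) N1.N2=(alive,v1) | N2.N0=(dead,v1) N2.N1=(alive,v0) N2.N2=(alive,v1)
Op 9: gossip N2<->N1 -> N2.N0=(dead,v1) N2.N1=(alive,v0) N2.N2=(alive,v1) | N1.N0=(dead,v1) N1.N1=(alive,v0) N1.N2=(alive,v1)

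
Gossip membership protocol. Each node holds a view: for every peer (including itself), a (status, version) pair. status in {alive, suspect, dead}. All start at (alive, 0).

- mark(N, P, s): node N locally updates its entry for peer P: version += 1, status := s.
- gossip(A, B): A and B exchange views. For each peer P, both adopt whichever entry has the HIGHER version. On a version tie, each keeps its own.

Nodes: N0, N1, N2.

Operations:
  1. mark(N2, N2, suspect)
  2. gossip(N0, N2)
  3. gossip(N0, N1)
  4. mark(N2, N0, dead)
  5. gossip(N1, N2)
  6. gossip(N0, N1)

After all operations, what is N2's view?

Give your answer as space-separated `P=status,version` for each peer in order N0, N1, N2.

Op 1: N2 marks N2=suspect -> (suspect,v1)
Op 2: gossip N0<->N2 -> N0.N0=(alive,v0) N0.N1=(alive,v0) N0.N2=(suspect,v1) | N2.N0=(alive,v0) N2.N1=(alive,v0) N2.N2=(suspect,v1)
Op 3: gossip N0<->N1 -> N0.N0=(alive,v0) N0.N1=(alive,v0) N0.N2=(suspect,v1) | N1.N0=(alive,v0) N1.N1=(alive,v0) N1.N2=(suspect,v1)
Op 4: N2 marks N0=dead -> (dead,v1)
Op 5: gossip N1<->N2 -> N1.N0=(dead,v1) N1.N1=(alive,v0) N1.N2=(suspect,v1) | N2.N0=(dead,v1) N2.N1=(alive,v0) N2.N2=(suspect,v1)
Op 6: gossip N0<->N1 -> N0.N0=(dead,v1) N0.N1=(alive,v0) N0.N2=(suspect,v1) | N1.N0=(dead,v1) N1.N1=(alive,v0) N1.N2=(suspect,v1)

Answer: N0=dead,1 N1=alive,0 N2=suspect,1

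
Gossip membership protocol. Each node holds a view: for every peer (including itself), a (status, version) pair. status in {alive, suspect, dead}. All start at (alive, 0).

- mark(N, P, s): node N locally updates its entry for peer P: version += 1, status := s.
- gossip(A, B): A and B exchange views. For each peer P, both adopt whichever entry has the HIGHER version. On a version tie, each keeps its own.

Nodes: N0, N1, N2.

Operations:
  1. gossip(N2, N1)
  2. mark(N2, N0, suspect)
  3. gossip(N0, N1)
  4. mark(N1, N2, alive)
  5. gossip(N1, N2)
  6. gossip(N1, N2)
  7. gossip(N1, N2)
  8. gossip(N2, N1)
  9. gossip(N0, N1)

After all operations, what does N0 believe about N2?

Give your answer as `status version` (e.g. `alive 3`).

Answer: alive 1

Derivation:
Op 1: gossip N2<->N1 -> N2.N0=(alive,v0) N2.N1=(alive,v0) N2.N2=(alive,v0) | N1.N0=(alive,v0) N1.N1=(alive,v0) N1.N2=(alive,v0)
Op 2: N2 marks N0=suspect -> (suspect,v1)
Op 3: gossip N0<->N1 -> N0.N0=(alive,v0) N0.N1=(alive,v0) N0.N2=(alive,v0) | N1.N0=(alive,v0) N1.N1=(alive,v0) N1.N2=(alive,v0)
Op 4: N1 marks N2=alive -> (alive,v1)
Op 5: gossip N1<->N2 -> N1.N0=(suspect,v1) N1.N1=(alive,v0) N1.N2=(alive,v1) | N2.N0=(suspect,v1) N2.N1=(alive,v0) N2.N2=(alive,v1)
Op 6: gossip N1<->N2 -> N1.N0=(suspect,v1) N1.N1=(alive,v0) N1.N2=(alive,v1) | N2.N0=(suspect,v1) N2.N1=(alive,v0) N2.N2=(alive,v1)
Op 7: gossip N1<->N2 -> N1.N0=(suspect,v1) N1.N1=(alive,v0) N1.N2=(alive,v1) | N2.N0=(suspect,v1) N2.N1=(alive,v0) N2.N2=(alive,v1)
Op 8: gossip N2<->N1 -> N2.N0=(suspect,v1) N2.N1=(alive,v0) N2.N2=(alive,v1) | N1.N0=(suspect,v1) N1.N1=(alive,v0) N1.N2=(alive,v1)
Op 9: gossip N0<->N1 -> N0.N0=(suspect,v1) N0.N1=(alive,v0) N0.N2=(alive,v1) | N1.N0=(suspect,v1) N1.N1=(alive,v0) N1.N2=(alive,v1)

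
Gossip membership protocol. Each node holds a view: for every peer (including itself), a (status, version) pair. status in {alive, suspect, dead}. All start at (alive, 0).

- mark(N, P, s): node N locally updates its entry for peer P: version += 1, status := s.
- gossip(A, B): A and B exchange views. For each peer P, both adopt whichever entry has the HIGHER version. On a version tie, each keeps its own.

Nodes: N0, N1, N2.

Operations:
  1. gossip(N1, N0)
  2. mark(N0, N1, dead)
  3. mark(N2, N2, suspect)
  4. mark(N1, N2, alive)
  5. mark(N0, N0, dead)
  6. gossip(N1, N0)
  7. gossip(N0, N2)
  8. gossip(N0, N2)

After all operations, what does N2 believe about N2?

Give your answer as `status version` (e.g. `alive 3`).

Op 1: gossip N1<->N0 -> N1.N0=(alive,v0) N1.N1=(alive,v0) N1.N2=(alive,v0) | N0.N0=(alive,v0) N0.N1=(alive,v0) N0.N2=(alive,v0)
Op 2: N0 marks N1=dead -> (dead,v1)
Op 3: N2 marks N2=suspect -> (suspect,v1)
Op 4: N1 marks N2=alive -> (alive,v1)
Op 5: N0 marks N0=dead -> (dead,v1)
Op 6: gossip N1<->N0 -> N1.N0=(dead,v1) N1.N1=(dead,v1) N1.N2=(alive,v1) | N0.N0=(dead,v1) N0.N1=(dead,v1) N0.N2=(alive,v1)
Op 7: gossip N0<->N2 -> N0.N0=(dead,v1) N0.N1=(dead,v1) N0.N2=(alive,v1) | N2.N0=(dead,v1) N2.N1=(dead,v1) N2.N2=(suspect,v1)
Op 8: gossip N0<->N2 -> N0.N0=(dead,v1) N0.N1=(dead,v1) N0.N2=(alive,v1) | N2.N0=(dead,v1) N2.N1=(dead,v1) N2.N2=(suspect,v1)

Answer: suspect 1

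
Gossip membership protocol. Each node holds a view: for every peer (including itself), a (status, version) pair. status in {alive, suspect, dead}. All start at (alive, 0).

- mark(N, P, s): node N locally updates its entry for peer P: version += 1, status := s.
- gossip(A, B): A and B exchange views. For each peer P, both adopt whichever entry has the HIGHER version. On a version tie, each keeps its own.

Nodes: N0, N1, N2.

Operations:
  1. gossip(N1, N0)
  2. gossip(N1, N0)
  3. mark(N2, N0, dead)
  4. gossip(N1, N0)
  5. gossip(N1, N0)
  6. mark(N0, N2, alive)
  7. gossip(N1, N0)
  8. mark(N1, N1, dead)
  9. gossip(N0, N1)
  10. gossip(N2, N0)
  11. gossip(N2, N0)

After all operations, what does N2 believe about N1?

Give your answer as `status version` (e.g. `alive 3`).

Answer: dead 1

Derivation:
Op 1: gossip N1<->N0 -> N1.N0=(alive,v0) N1.N1=(alive,v0) N1.N2=(alive,v0) | N0.N0=(alive,v0) N0.N1=(alive,v0) N0.N2=(alive,v0)
Op 2: gossip N1<->N0 -> N1.N0=(alive,v0) N1.N1=(alive,v0) N1.N2=(alive,v0) | N0.N0=(alive,v0) N0.N1=(alive,v0) N0.N2=(alive,v0)
Op 3: N2 marks N0=dead -> (dead,v1)
Op 4: gossip N1<->N0 -> N1.N0=(alive,v0) N1.N1=(alive,v0) N1.N2=(alive,v0) | N0.N0=(alive,v0) N0.N1=(alive,v0) N0.N2=(alive,v0)
Op 5: gossip N1<->N0 -> N1.N0=(alive,v0) N1.N1=(alive,v0) N1.N2=(alive,v0) | N0.N0=(alive,v0) N0.N1=(alive,v0) N0.N2=(alive,v0)
Op 6: N0 marks N2=alive -> (alive,v1)
Op 7: gossip N1<->N0 -> N1.N0=(alive,v0) N1.N1=(alive,v0) N1.N2=(alive,v1) | N0.N0=(alive,v0) N0.N1=(alive,v0) N0.N2=(alive,v1)
Op 8: N1 marks N1=dead -> (dead,v1)
Op 9: gossip N0<->N1 -> N0.N0=(alive,v0) N0.N1=(dead,v1) N0.N2=(alive,v1) | N1.N0=(alive,v0) N1.N1=(dead,v1) N1.N2=(alive,v1)
Op 10: gossip N2<->N0 -> N2.N0=(dead,v1) N2.N1=(dead,v1) N2.N2=(alive,v1) | N0.N0=(dead,v1) N0.N1=(dead,v1) N0.N2=(alive,v1)
Op 11: gossip N2<->N0 -> N2.N0=(dead,v1) N2.N1=(dead,v1) N2.N2=(alive,v1) | N0.N0=(dead,v1) N0.N1=(dead,v1) N0.N2=(alive,v1)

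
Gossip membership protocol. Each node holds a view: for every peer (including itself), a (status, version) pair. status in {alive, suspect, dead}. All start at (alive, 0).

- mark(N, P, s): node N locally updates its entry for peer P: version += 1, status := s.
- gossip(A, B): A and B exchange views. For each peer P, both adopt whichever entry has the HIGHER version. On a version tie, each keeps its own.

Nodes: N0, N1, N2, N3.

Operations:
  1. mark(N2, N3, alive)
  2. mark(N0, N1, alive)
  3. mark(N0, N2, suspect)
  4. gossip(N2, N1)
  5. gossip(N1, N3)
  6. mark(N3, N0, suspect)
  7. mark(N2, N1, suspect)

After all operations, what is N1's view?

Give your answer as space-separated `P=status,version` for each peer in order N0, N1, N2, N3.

Answer: N0=alive,0 N1=alive,0 N2=alive,0 N3=alive,1

Derivation:
Op 1: N2 marks N3=alive -> (alive,v1)
Op 2: N0 marks N1=alive -> (alive,v1)
Op 3: N0 marks N2=suspect -> (suspect,v1)
Op 4: gossip N2<->N1 -> N2.N0=(alive,v0) N2.N1=(alive,v0) N2.N2=(alive,v0) N2.N3=(alive,v1) | N1.N0=(alive,v0) N1.N1=(alive,v0) N1.N2=(alive,v0) N1.N3=(alive,v1)
Op 5: gossip N1<->N3 -> N1.N0=(alive,v0) N1.N1=(alive,v0) N1.N2=(alive,v0) N1.N3=(alive,v1) | N3.N0=(alive,v0) N3.N1=(alive,v0) N3.N2=(alive,v0) N3.N3=(alive,v1)
Op 6: N3 marks N0=suspect -> (suspect,v1)
Op 7: N2 marks N1=suspect -> (suspect,v1)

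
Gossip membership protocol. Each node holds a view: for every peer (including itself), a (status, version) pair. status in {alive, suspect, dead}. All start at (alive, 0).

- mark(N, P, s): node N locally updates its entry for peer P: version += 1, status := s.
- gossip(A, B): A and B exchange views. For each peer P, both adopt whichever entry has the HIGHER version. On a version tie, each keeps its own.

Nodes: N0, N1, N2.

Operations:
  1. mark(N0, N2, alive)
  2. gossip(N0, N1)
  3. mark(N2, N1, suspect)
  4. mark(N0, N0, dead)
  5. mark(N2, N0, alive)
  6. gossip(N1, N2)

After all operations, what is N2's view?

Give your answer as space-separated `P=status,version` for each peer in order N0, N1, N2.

Op 1: N0 marks N2=alive -> (alive,v1)
Op 2: gossip N0<->N1 -> N0.N0=(alive,v0) N0.N1=(alive,v0) N0.N2=(alive,v1) | N1.N0=(alive,v0) N1.N1=(alive,v0) N1.N2=(alive,v1)
Op 3: N2 marks N1=suspect -> (suspect,v1)
Op 4: N0 marks N0=dead -> (dead,v1)
Op 5: N2 marks N0=alive -> (alive,v1)
Op 6: gossip N1<->N2 -> N1.N0=(alive,v1) N1.N1=(suspect,v1) N1.N2=(alive,v1) | N2.N0=(alive,v1) N2.N1=(suspect,v1) N2.N2=(alive,v1)

Answer: N0=alive,1 N1=suspect,1 N2=alive,1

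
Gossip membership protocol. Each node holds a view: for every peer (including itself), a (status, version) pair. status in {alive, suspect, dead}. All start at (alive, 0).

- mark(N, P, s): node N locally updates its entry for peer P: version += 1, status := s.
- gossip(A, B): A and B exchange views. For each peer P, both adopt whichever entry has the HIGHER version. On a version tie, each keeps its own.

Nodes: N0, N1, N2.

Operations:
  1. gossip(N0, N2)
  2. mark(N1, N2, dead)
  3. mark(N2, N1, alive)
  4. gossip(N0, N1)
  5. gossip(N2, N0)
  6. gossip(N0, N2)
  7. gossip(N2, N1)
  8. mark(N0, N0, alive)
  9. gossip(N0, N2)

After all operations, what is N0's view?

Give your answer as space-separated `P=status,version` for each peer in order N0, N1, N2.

Answer: N0=alive,1 N1=alive,1 N2=dead,1

Derivation:
Op 1: gossip N0<->N2 -> N0.N0=(alive,v0) N0.N1=(alive,v0) N0.N2=(alive,v0) | N2.N0=(alive,v0) N2.N1=(alive,v0) N2.N2=(alive,v0)
Op 2: N1 marks N2=dead -> (dead,v1)
Op 3: N2 marks N1=alive -> (alive,v1)
Op 4: gossip N0<->N1 -> N0.N0=(alive,v0) N0.N1=(alive,v0) N0.N2=(dead,v1) | N1.N0=(alive,v0) N1.N1=(alive,v0) N1.N2=(dead,v1)
Op 5: gossip N2<->N0 -> N2.N0=(alive,v0) N2.N1=(alive,v1) N2.N2=(dead,v1) | N0.N0=(alive,v0) N0.N1=(alive,v1) N0.N2=(dead,v1)
Op 6: gossip N0<->N2 -> N0.N0=(alive,v0) N0.N1=(alive,v1) N0.N2=(dead,v1) | N2.N0=(alive,v0) N2.N1=(alive,v1) N2.N2=(dead,v1)
Op 7: gossip N2<->N1 -> N2.N0=(alive,v0) N2.N1=(alive,v1) N2.N2=(dead,v1) | N1.N0=(alive,v0) N1.N1=(alive,v1) N1.N2=(dead,v1)
Op 8: N0 marks N0=alive -> (alive,v1)
Op 9: gossip N0<->N2 -> N0.N0=(alive,v1) N0.N1=(alive,v1) N0.N2=(dead,v1) | N2.N0=(alive,v1) N2.N1=(alive,v1) N2.N2=(dead,v1)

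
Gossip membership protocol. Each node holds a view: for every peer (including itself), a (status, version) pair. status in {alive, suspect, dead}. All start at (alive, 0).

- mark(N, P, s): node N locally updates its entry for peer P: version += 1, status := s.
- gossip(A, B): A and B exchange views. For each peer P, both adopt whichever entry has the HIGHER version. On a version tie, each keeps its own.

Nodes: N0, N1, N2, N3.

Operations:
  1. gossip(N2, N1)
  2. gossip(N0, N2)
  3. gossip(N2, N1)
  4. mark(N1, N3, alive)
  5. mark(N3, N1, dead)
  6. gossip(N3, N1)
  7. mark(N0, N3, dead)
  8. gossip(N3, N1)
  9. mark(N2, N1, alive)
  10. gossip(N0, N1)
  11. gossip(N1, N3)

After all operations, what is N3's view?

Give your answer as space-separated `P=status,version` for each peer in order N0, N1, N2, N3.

Answer: N0=alive,0 N1=dead,1 N2=alive,0 N3=alive,1

Derivation:
Op 1: gossip N2<->N1 -> N2.N0=(alive,v0) N2.N1=(alive,v0) N2.N2=(alive,v0) N2.N3=(alive,v0) | N1.N0=(alive,v0) N1.N1=(alive,v0) N1.N2=(alive,v0) N1.N3=(alive,v0)
Op 2: gossip N0<->N2 -> N0.N0=(alive,v0) N0.N1=(alive,v0) N0.N2=(alive,v0) N0.N3=(alive,v0) | N2.N0=(alive,v0) N2.N1=(alive,v0) N2.N2=(alive,v0) N2.N3=(alive,v0)
Op 3: gossip N2<->N1 -> N2.N0=(alive,v0) N2.N1=(alive,v0) N2.N2=(alive,v0) N2.N3=(alive,v0) | N1.N0=(alive,v0) N1.N1=(alive,v0) N1.N2=(alive,v0) N1.N3=(alive,v0)
Op 4: N1 marks N3=alive -> (alive,v1)
Op 5: N3 marks N1=dead -> (dead,v1)
Op 6: gossip N3<->N1 -> N3.N0=(alive,v0) N3.N1=(dead,v1) N3.N2=(alive,v0) N3.N3=(alive,v1) | N1.N0=(alive,v0) N1.N1=(dead,v1) N1.N2=(alive,v0) N1.N3=(alive,v1)
Op 7: N0 marks N3=dead -> (dead,v1)
Op 8: gossip N3<->N1 -> N3.N0=(alive,v0) N3.N1=(dead,v1) N3.N2=(alive,v0) N3.N3=(alive,v1) | N1.N0=(alive,v0) N1.N1=(dead,v1) N1.N2=(alive,v0) N1.N3=(alive,v1)
Op 9: N2 marks N1=alive -> (alive,v1)
Op 10: gossip N0<->N1 -> N0.N0=(alive,v0) N0.N1=(dead,v1) N0.N2=(alive,v0) N0.N3=(dead,v1) | N1.N0=(alive,v0) N1.N1=(dead,v1) N1.N2=(alive,v0) N1.N3=(alive,v1)
Op 11: gossip N1<->N3 -> N1.N0=(alive,v0) N1.N1=(dead,v1) N1.N2=(alive,v0) N1.N3=(alive,v1) | N3.N0=(alive,v0) N3.N1=(dead,v1) N3.N2=(alive,v0) N3.N3=(alive,v1)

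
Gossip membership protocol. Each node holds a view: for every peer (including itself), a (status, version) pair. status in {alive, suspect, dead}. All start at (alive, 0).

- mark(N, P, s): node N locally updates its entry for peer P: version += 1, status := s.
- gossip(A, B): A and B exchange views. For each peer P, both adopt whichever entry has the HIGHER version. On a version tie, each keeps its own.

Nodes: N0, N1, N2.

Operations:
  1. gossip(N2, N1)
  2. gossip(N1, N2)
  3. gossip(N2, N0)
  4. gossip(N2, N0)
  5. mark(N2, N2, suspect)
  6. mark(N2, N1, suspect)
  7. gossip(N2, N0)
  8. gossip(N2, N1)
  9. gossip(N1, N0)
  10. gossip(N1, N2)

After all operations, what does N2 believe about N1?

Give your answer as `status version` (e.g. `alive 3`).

Answer: suspect 1

Derivation:
Op 1: gossip N2<->N1 -> N2.N0=(alive,v0) N2.N1=(alive,v0) N2.N2=(alive,v0) | N1.N0=(alive,v0) N1.N1=(alive,v0) N1.N2=(alive,v0)
Op 2: gossip N1<->N2 -> N1.N0=(alive,v0) N1.N1=(alive,v0) N1.N2=(alive,v0) | N2.N0=(alive,v0) N2.N1=(alive,v0) N2.N2=(alive,v0)
Op 3: gossip N2<->N0 -> N2.N0=(alive,v0) N2.N1=(alive,v0) N2.N2=(alive,v0) | N0.N0=(alive,v0) N0.N1=(alive,v0) N0.N2=(alive,v0)
Op 4: gossip N2<->N0 -> N2.N0=(alive,v0) N2.N1=(alive,v0) N2.N2=(alive,v0) | N0.N0=(alive,v0) N0.N1=(alive,v0) N0.N2=(alive,v0)
Op 5: N2 marks N2=suspect -> (suspect,v1)
Op 6: N2 marks N1=suspect -> (suspect,v1)
Op 7: gossip N2<->N0 -> N2.N0=(alive,v0) N2.N1=(suspect,v1) N2.N2=(suspect,v1) | N0.N0=(alive,v0) N0.N1=(suspect,v1) N0.N2=(suspect,v1)
Op 8: gossip N2<->N1 -> N2.N0=(alive,v0) N2.N1=(suspect,v1) N2.N2=(suspect,v1) | N1.N0=(alive,v0) N1.N1=(suspect,v1) N1.N2=(suspect,v1)
Op 9: gossip N1<->N0 -> N1.N0=(alive,v0) N1.N1=(suspect,v1) N1.N2=(suspect,v1) | N0.N0=(alive,v0) N0.N1=(suspect,v1) N0.N2=(suspect,v1)
Op 10: gossip N1<->N2 -> N1.N0=(alive,v0) N1.N1=(suspect,v1) N1.N2=(suspect,v1) | N2.N0=(alive,v0) N2.N1=(suspect,v1) N2.N2=(suspect,v1)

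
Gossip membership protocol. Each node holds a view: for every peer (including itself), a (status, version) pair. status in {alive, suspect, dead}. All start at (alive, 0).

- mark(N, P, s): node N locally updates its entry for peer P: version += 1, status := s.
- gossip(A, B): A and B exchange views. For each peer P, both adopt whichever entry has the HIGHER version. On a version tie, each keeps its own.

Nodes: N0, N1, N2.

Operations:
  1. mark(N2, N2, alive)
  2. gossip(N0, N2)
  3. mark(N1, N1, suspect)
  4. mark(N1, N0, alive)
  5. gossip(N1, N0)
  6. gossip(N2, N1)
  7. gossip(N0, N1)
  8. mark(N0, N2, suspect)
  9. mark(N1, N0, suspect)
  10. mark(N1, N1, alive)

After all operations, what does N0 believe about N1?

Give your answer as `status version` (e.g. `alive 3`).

Answer: suspect 1

Derivation:
Op 1: N2 marks N2=alive -> (alive,v1)
Op 2: gossip N0<->N2 -> N0.N0=(alive,v0) N0.N1=(alive,v0) N0.N2=(alive,v1) | N2.N0=(alive,v0) N2.N1=(alive,v0) N2.N2=(alive,v1)
Op 3: N1 marks N1=suspect -> (suspect,v1)
Op 4: N1 marks N0=alive -> (alive,v1)
Op 5: gossip N1<->N0 -> N1.N0=(alive,v1) N1.N1=(suspect,v1) N1.N2=(alive,v1) | N0.N0=(alive,v1) N0.N1=(suspect,v1) N0.N2=(alive,v1)
Op 6: gossip N2<->N1 -> N2.N0=(alive,v1) N2.N1=(suspect,v1) N2.N2=(alive,v1) | N1.N0=(alive,v1) N1.N1=(suspect,v1) N1.N2=(alive,v1)
Op 7: gossip N0<->N1 -> N0.N0=(alive,v1) N0.N1=(suspect,v1) N0.N2=(alive,v1) | N1.N0=(alive,v1) N1.N1=(suspect,v1) N1.N2=(alive,v1)
Op 8: N0 marks N2=suspect -> (suspect,v2)
Op 9: N1 marks N0=suspect -> (suspect,v2)
Op 10: N1 marks N1=alive -> (alive,v2)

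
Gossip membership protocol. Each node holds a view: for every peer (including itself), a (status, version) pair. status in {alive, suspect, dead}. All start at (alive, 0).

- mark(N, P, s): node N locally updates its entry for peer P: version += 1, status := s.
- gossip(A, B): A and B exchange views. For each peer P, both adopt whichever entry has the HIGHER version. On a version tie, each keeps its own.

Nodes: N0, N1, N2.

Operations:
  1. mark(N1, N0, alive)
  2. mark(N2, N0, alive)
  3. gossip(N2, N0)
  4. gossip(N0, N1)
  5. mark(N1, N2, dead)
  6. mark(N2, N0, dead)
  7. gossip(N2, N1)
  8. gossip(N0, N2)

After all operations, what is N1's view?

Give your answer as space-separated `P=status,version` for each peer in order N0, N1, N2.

Op 1: N1 marks N0=alive -> (alive,v1)
Op 2: N2 marks N0=alive -> (alive,v1)
Op 3: gossip N2<->N0 -> N2.N0=(alive,v1) N2.N1=(alive,v0) N2.N2=(alive,v0) | N0.N0=(alive,v1) N0.N1=(alive,v0) N0.N2=(alive,v0)
Op 4: gossip N0<->N1 -> N0.N0=(alive,v1) N0.N1=(alive,v0) N0.N2=(alive,v0) | N1.N0=(alive,v1) N1.N1=(alive,v0) N1.N2=(alive,v0)
Op 5: N1 marks N2=dead -> (dead,v1)
Op 6: N2 marks N0=dead -> (dead,v2)
Op 7: gossip N2<->N1 -> N2.N0=(dead,v2) N2.N1=(alive,v0) N2.N2=(dead,v1) | N1.N0=(dead,v2) N1.N1=(alive,v0) N1.N2=(dead,v1)
Op 8: gossip N0<->N2 -> N0.N0=(dead,v2) N0.N1=(alive,v0) N0.N2=(dead,v1) | N2.N0=(dead,v2) N2.N1=(alive,v0) N2.N2=(dead,v1)

Answer: N0=dead,2 N1=alive,0 N2=dead,1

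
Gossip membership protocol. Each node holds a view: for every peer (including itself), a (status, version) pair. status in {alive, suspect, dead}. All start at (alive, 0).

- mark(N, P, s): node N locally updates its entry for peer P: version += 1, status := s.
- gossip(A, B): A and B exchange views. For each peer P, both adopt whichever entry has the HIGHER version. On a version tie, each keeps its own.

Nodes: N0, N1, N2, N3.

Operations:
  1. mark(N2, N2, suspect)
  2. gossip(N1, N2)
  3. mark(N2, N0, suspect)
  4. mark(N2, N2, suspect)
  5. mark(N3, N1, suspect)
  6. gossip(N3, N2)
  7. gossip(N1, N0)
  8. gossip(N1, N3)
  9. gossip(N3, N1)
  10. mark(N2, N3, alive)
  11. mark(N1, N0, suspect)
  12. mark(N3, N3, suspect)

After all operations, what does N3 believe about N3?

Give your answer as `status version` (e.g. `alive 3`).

Op 1: N2 marks N2=suspect -> (suspect,v1)
Op 2: gossip N1<->N2 -> N1.N0=(alive,v0) N1.N1=(alive,v0) N1.N2=(suspect,v1) N1.N3=(alive,v0) | N2.N0=(alive,v0) N2.N1=(alive,v0) N2.N2=(suspect,v1) N2.N3=(alive,v0)
Op 3: N2 marks N0=suspect -> (suspect,v1)
Op 4: N2 marks N2=suspect -> (suspect,v2)
Op 5: N3 marks N1=suspect -> (suspect,v1)
Op 6: gossip N3<->N2 -> N3.N0=(suspect,v1) N3.N1=(suspect,v1) N3.N2=(suspect,v2) N3.N3=(alive,v0) | N2.N0=(suspect,v1) N2.N1=(suspect,v1) N2.N2=(suspect,v2) N2.N3=(alive,v0)
Op 7: gossip N1<->N0 -> N1.N0=(alive,v0) N1.N1=(alive,v0) N1.N2=(suspect,v1) N1.N3=(alive,v0) | N0.N0=(alive,v0) N0.N1=(alive,v0) N0.N2=(suspect,v1) N0.N3=(alive,v0)
Op 8: gossip N1<->N3 -> N1.N0=(suspect,v1) N1.N1=(suspect,v1) N1.N2=(suspect,v2) N1.N3=(alive,v0) | N3.N0=(suspect,v1) N3.N1=(suspect,v1) N3.N2=(suspect,v2) N3.N3=(alive,v0)
Op 9: gossip N3<->N1 -> N3.N0=(suspect,v1) N3.N1=(suspect,v1) N3.N2=(suspect,v2) N3.N3=(alive,v0) | N1.N0=(suspect,v1) N1.N1=(suspect,v1) N1.N2=(suspect,v2) N1.N3=(alive,v0)
Op 10: N2 marks N3=alive -> (alive,v1)
Op 11: N1 marks N0=suspect -> (suspect,v2)
Op 12: N3 marks N3=suspect -> (suspect,v1)

Answer: suspect 1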